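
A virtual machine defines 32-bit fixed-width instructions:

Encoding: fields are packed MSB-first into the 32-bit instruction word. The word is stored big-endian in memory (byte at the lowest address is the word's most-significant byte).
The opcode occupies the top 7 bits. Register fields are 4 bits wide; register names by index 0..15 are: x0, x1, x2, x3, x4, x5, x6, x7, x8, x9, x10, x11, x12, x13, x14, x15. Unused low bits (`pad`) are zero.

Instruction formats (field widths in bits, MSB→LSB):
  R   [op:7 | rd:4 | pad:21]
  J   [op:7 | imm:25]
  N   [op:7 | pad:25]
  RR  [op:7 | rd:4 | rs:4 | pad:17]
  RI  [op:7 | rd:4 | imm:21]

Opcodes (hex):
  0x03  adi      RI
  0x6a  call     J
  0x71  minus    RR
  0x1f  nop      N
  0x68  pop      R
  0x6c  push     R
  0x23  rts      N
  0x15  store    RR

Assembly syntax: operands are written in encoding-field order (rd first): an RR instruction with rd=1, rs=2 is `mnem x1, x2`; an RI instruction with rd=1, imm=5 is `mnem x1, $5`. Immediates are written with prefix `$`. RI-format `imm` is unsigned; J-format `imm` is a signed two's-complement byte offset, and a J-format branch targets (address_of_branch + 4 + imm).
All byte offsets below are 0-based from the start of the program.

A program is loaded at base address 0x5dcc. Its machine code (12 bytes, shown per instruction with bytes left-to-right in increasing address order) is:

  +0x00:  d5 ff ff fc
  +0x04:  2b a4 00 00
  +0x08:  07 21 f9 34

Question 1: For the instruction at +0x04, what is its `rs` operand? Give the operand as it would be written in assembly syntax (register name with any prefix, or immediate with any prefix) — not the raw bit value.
x2

+0x04: 2b a4 00 00 ⇒ word 0x2ba40000 (big)
  op=0x2ba40000>>25=0x15 ⇒ store (RR)
  rd: (w>>21)&0xf=0xd → x13
  rs: (w>>17)&0xf=0x2 → x2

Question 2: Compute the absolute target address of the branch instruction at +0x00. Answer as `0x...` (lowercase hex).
@+00  big-endian(d5 ff ff fc) = 0xd5fffffc
  top 7b → 0x6a → call [J]
  imm: (w>>0)&0x1ffffff=0x1fffffc (s25→-4) → $-4
  target = base 0x5dcc + off 0x00 + 4 + imm -4 = 0x5dcc

0x5dcc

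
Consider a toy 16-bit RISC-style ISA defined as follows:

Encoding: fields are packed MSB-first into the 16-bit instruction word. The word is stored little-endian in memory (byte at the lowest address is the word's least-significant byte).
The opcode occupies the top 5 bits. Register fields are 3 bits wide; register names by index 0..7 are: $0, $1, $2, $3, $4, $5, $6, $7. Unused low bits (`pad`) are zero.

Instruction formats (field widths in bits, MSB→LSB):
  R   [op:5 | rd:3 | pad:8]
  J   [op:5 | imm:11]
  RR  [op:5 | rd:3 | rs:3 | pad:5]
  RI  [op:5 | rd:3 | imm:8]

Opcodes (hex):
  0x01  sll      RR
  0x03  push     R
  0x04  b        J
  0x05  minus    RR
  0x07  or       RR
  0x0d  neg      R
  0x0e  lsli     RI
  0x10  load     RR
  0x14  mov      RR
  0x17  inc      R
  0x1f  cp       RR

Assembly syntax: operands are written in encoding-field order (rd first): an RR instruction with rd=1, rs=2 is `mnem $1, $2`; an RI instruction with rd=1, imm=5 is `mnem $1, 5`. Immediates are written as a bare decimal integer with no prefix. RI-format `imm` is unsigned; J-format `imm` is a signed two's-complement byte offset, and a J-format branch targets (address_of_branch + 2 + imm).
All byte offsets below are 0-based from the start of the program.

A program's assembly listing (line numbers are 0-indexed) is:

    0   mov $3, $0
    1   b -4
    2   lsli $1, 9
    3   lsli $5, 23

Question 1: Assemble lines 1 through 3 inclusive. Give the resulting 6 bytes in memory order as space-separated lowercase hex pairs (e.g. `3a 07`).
1. b fields op=0x4:5|imm=-4:11 → word 27fch → fc 27
2. lsli fields op=0xe:5|rd=1:3|imm=9:8 → word 7109h → 09 71
3. lsli fields op=0xe:5|rd=5:3|imm=23:8 → word 7517h → 17 75

fc 27 09 71 17 75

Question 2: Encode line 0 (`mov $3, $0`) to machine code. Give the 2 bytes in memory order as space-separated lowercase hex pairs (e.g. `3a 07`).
L0: mov op=0x14:5|rd=3:3|rs=0:3|pad=0:5 ⇒ 0xa300 ⇒ little 00 a3

00 a3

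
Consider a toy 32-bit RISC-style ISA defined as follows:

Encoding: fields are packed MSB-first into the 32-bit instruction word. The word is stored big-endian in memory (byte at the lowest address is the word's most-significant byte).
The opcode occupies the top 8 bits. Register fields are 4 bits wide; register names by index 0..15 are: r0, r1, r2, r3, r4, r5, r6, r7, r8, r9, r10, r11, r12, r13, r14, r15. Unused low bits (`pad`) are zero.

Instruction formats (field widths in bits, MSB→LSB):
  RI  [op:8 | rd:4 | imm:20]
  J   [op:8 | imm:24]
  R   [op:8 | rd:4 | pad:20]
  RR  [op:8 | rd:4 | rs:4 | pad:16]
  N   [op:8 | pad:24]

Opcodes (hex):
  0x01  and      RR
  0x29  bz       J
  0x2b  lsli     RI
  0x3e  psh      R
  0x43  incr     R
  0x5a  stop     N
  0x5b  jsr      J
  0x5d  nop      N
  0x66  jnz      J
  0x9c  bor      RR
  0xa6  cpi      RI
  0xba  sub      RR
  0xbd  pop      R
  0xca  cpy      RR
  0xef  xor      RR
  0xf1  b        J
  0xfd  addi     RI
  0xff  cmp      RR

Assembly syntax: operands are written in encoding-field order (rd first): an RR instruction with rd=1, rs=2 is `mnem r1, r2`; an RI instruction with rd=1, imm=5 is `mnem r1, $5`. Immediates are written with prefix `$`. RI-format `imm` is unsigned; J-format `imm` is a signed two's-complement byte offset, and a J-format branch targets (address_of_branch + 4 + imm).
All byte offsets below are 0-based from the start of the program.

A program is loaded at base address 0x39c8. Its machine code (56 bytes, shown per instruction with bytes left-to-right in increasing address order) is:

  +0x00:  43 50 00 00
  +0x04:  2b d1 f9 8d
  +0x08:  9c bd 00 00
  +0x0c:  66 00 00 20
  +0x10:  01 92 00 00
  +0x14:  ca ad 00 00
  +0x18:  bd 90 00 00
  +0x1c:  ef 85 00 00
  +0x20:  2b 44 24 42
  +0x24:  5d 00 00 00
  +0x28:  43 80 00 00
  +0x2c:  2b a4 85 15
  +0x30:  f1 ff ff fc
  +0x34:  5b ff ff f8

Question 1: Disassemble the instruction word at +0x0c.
off 0x0c: read 66 00 00 20 as big → 0x66000020
  op=0x66000020>>24=0x66 ⇒ jnz (J)
  imm@[23:0]=0x20 ⇒ $32

jnz $32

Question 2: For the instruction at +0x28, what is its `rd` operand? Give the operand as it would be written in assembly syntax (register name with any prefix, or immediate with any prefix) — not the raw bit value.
[28] 43 80 00 00 → 0x43800000
  opcode bits[31:24]=0x43: incr/R
  rd: (w>>20)&0xf=0x8 → r8

r8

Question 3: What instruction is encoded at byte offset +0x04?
lsli r13, $129421

+0x04: 2b d1 f9 8d ⇒ word 0x2bd1f98d (big)
  opcode bits[31:24]=0x2b: lsli/RI
  [23:20] rd=13 = r13
  [19:0] imm=129421 = $129421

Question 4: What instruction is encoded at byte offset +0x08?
bor r11, r13

+0x08: 9c bd 00 00 ⇒ word 0x9cbd0000 (big)
  top 8b → 0x9c → bor [RR]
  rd: (w>>20)&0xf=0xb → r11
  rs: (w>>16)&0xf=0xd → r13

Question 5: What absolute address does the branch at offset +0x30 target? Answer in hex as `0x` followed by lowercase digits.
0x39f8

+0x30: f1 ff ff fc ⇒ word 0xf1fffffc (big)
  top 8b → 0xf1 → b [J]
  imm: (w>>0)&0xffffff=0xfffffc (s24→-4) → $-4
  target = base 0x39c8 + off 0x30 + 4 + imm -4 = 0x39f8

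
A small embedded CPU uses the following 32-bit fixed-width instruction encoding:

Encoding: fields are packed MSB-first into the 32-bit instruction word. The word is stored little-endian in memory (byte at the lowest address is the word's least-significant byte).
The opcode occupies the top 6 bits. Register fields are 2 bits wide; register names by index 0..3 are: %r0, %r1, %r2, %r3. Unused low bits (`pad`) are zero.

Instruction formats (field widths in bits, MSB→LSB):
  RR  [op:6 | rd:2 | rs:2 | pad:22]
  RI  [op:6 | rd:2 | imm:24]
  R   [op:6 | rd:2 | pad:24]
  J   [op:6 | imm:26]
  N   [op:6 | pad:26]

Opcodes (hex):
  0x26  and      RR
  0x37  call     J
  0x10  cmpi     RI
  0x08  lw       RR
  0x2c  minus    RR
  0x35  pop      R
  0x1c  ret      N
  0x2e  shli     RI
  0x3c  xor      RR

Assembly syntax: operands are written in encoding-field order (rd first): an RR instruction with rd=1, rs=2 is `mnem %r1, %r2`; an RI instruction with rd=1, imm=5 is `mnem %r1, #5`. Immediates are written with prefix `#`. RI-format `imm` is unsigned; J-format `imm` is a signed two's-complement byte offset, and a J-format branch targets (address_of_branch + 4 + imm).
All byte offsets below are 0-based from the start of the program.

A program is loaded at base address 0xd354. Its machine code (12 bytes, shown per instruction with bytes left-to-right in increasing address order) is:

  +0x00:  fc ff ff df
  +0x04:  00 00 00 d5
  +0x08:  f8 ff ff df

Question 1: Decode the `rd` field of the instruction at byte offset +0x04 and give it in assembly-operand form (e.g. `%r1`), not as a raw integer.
%r1

@+04  little-endian(00 00 00 d5) = 0xd5000000
  opcode bits[31:26]=0x35: pop/R
  rd@[25:24]=0x1 ⇒ %r1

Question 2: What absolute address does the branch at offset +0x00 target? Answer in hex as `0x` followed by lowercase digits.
[00] fc ff ff df → 0xdffffffc
  op=0xdffffffc>>26=0x37 ⇒ call (J)
  imm: (w>>0)&0x3ffffff=0x3fffffc (s26→-4) → #-4
  target = base 0xd354 + off 0x00 + 4 + imm -4 = 0xd354

0xd354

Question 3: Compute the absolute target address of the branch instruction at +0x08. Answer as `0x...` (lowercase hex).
@+08  little-endian(f8 ff ff df) = 0xdffffff8
  opcode bits[31:26]=0x37: call/J
  imm: (w>>0)&0x3ffffff=0x3fffff8 (s26→-8) → #-8
  target = base 0xd354 + off 0x08 + 4 + imm -8 = 0xd358

0xd358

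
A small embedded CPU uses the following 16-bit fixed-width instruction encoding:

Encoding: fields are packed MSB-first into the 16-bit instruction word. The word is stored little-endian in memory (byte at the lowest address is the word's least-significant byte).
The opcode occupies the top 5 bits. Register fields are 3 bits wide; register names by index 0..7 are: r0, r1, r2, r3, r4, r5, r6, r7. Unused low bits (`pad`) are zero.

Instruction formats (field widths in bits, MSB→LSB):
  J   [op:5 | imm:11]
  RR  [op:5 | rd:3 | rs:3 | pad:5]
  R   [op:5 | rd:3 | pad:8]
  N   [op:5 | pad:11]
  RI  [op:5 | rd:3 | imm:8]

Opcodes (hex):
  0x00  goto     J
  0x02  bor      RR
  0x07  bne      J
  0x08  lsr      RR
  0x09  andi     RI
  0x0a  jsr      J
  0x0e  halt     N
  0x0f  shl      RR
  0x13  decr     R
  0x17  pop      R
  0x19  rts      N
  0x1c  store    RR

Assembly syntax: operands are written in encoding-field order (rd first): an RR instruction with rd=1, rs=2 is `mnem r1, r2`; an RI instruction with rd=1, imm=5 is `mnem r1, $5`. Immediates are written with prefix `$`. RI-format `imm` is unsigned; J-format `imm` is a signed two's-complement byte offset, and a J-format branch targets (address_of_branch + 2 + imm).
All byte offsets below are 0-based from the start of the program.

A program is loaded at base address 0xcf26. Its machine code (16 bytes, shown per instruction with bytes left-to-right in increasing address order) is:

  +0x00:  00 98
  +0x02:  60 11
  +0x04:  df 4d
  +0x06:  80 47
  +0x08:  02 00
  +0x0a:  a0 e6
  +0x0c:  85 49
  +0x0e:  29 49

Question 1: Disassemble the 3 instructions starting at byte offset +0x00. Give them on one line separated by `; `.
decr r0; bor r1, r3; andi r5, $223

@+00  little-endian(00 98) = 0x9800
  top 5b → 0x13 → decr [R]
  [10:8] rd=0 = r0
@+02  little-endian(60 11) = 0x1160
  top 5b → 0x2 → bor [RR]
  [10:8] rd=1 = r1
  [7:5] rs=3 = r3
@+04  little-endian(df 4d) = 0x4ddf
  top 5b → 0x9 → andi [RI]
  [10:8] rd=5 = r5
  [7:0] imm=223 = $223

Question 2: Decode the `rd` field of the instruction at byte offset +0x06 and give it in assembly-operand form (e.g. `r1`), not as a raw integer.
off 0x06: read 80 47 as little → 0x4780
  top 5b → 0x8 → lsr [RR]
  rd: (w>>8)&0x7=0x7 → r7
  rs: (w>>5)&0x7=0x4 → r4

r7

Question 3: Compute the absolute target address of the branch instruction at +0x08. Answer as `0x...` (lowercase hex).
0xcf32

+0x08: 02 00 ⇒ word 0x0002 (little)
  opcode bits[15:11]=0x0: goto/J
  imm@[10:0]=0x2 ⇒ $2
  target = base 0xcf26 + off 0x08 + 2 + imm 2 = 0xcf32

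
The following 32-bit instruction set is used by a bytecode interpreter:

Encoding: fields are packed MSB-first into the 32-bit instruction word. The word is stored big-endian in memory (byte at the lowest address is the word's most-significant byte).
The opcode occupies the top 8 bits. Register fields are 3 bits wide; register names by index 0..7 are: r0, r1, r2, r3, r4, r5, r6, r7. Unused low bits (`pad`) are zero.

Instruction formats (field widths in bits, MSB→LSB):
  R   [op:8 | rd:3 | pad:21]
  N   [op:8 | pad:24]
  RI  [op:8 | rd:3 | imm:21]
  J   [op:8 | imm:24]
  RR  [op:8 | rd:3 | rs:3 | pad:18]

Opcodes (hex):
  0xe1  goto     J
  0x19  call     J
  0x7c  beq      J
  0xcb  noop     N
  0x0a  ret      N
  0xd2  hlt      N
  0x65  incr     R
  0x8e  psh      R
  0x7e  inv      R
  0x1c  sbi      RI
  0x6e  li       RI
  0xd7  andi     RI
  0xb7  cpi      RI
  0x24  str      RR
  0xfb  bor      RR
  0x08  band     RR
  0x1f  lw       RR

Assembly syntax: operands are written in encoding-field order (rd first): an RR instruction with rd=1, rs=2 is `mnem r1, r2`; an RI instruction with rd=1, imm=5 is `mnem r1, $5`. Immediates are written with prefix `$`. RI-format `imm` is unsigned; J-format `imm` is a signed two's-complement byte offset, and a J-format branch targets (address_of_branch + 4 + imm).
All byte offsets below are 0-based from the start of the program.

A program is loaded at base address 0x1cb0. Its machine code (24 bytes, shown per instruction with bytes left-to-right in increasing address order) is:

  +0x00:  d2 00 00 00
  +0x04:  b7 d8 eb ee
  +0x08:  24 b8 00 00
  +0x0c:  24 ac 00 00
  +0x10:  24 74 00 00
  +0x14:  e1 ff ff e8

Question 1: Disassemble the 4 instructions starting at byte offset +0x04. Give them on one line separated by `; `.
@+04  big-endian(b7 d8 eb ee) = 0xb7d8ebee
  op=0xb7d8ebee>>24=0xb7 ⇒ cpi (RI)
  [23:21] rd=6 = r6
  [20:0] imm=1633262 = $1633262
@+08  big-endian(24 b8 00 00) = 0x24b80000
  op=0x24b80000>>24=0x24 ⇒ str (RR)
  [23:21] rd=5 = r5
  [20:18] rs=6 = r6
@+0c  big-endian(24 ac 00 00) = 0x24ac0000
  op=0x24ac0000>>24=0x24 ⇒ str (RR)
  [23:21] rd=5 = r5
  [20:18] rs=3 = r3
@+10  big-endian(24 74 00 00) = 0x24740000
  op=0x24740000>>24=0x24 ⇒ str (RR)
  [23:21] rd=3 = r3
  [20:18] rs=5 = r5

cpi r6, $1633262; str r5, r6; str r5, r3; str r3, r5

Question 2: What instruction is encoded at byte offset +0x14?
goto $-24

@+14  big-endian(e1 ff ff e8) = 0xe1ffffe8
  top 8b → 0xe1 → goto [J]
  [23:0] imm=16777192 (s24→-24) = $-24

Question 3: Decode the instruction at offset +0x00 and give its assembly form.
hlt

@+00  big-endian(d2 00 00 00) = 0xd2000000
  opcode bits[31:24]=0xd2: hlt/N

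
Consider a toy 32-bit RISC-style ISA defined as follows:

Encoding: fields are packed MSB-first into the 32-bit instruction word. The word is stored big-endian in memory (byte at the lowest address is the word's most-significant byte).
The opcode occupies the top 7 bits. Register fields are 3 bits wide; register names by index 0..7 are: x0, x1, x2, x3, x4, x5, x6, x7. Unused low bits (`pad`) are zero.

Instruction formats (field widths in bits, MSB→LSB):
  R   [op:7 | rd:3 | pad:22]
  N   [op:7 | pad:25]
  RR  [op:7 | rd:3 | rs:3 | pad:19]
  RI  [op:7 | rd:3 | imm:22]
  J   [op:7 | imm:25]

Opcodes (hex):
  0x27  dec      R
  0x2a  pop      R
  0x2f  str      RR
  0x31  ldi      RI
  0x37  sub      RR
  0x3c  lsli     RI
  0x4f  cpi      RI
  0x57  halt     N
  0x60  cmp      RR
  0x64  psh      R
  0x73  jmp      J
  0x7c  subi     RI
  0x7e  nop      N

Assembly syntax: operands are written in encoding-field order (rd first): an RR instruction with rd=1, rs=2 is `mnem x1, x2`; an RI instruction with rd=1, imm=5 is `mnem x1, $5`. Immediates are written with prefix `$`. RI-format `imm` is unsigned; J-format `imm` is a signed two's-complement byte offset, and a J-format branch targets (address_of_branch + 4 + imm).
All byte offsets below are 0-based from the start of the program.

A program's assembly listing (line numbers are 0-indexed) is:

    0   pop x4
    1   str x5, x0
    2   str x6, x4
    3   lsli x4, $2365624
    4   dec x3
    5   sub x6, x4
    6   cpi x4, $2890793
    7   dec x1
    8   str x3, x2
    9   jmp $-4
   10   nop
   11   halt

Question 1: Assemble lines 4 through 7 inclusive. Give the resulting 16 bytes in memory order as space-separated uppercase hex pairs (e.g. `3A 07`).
4E C0 00 00 6F A0 00 00 9F 2C 1C 29 4E 40 00 00

4. dec fields op=0x27:7|rd=3:3|pad=0:22 → word 4ec00000h → 4e c0 00 00
5. sub fields op=0x37:7|rd=6:3|rs=4:3|pad=0:19 → word 6fa00000h → 6f a0 00 00
6. cpi fields op=0x4f:7|rd=4:3|imm=2890793:22 → word 9f2c1c29h → 9f 2c 1c 29
7. dec fields op=0x27:7|rd=1:3|pad=0:22 → word 4e400000h → 4e 40 00 00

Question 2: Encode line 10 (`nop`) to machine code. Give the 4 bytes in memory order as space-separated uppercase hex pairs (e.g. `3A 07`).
line 10 (nop): pack op=0x7e:7|pad=0:25 = 0xfc000000; big→ fc 00 00 00

FC 00 00 00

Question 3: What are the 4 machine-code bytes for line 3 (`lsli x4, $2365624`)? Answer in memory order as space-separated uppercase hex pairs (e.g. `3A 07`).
79 24 18 B8

3. lsli fields op=0x3c:7|rd=4:3|imm=2365624:22 → word 792418b8h → 79 24 18 b8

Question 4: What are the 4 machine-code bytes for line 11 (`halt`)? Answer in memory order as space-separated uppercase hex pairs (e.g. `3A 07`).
L11: halt op=0x57:7|pad=0:25 ⇒ 0xae000000 ⇒ big ae 00 00 00

AE 00 00 00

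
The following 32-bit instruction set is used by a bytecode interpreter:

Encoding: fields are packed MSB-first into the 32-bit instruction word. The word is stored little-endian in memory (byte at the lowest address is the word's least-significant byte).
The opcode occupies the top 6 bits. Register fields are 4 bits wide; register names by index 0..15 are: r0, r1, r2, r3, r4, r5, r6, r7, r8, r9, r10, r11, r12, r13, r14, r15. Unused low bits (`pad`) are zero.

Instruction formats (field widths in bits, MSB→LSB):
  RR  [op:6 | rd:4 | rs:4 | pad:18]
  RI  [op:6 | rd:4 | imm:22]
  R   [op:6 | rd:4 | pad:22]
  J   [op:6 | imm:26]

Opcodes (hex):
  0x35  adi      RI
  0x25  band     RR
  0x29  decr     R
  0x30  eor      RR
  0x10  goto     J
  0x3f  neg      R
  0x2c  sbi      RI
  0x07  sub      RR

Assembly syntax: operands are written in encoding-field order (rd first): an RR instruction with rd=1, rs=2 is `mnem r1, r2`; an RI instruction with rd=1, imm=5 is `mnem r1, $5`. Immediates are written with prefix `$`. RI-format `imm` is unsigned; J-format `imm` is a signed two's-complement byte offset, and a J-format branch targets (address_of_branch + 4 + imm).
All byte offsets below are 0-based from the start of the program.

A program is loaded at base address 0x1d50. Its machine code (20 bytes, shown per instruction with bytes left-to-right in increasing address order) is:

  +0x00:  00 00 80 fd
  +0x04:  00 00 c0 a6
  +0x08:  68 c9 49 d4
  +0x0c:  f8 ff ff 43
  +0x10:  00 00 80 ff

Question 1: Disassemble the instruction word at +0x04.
decr r11

off 0x04: read 00 00 c0 a6 as little → 0xa6c00000
  opcode bits[31:26]=0x29: decr/R
  rd: (w>>22)&0xf=0xb → r11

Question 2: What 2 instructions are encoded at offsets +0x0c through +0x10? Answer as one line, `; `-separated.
goto $-8; neg r14

[0c] f8 ff ff 43 → 0x43fffff8
  op=0x43fffff8>>26=0x10 ⇒ goto (J)
  imm: (w>>0)&0x3ffffff=0x3fffff8 (s26→-8) → $-8
[10] 00 00 80 ff → 0xff800000
  op=0xff800000>>26=0x3f ⇒ neg (R)
  rd: (w>>22)&0xf=0xe → r14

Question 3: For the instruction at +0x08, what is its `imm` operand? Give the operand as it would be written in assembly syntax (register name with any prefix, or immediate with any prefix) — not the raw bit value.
$641384

off 0x08: read 68 c9 49 d4 as little → 0xd449c968
  top 6b → 0x35 → adi [RI]
  rd: (w>>22)&0xf=0x1 → r1
  imm: (w>>0)&0x3fffff=0x9c968 → $641384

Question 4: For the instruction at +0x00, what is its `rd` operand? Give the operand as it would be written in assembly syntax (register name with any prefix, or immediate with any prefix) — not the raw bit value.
@+00  little-endian(00 00 80 fd) = 0xfd800000
  op=0xfd800000>>26=0x3f ⇒ neg (R)
  rd: (w>>22)&0xf=0x6 → r6

r6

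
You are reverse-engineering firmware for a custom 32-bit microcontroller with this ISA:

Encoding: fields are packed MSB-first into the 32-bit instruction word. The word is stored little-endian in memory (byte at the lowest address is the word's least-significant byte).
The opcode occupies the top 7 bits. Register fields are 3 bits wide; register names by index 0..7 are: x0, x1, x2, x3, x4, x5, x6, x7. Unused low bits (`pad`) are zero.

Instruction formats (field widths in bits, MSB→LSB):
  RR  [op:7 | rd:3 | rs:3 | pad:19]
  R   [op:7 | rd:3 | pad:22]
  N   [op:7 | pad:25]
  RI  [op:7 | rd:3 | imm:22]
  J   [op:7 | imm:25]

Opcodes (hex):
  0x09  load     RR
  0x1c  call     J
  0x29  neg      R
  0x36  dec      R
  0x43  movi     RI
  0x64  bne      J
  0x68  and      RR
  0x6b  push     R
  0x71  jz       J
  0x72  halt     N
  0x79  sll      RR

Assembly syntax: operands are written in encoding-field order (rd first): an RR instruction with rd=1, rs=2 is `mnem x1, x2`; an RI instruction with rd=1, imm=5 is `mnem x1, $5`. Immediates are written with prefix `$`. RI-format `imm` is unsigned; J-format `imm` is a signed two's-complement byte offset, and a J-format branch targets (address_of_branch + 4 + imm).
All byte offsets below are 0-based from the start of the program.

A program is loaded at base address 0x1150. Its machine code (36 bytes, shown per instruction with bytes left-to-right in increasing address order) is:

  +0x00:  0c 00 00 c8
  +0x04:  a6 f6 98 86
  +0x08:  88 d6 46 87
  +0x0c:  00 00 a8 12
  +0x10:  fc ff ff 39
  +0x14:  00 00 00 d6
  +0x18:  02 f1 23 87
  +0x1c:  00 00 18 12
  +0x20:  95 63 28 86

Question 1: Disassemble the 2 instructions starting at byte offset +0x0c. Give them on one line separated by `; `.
@+0c  little-endian(00 00 a8 12) = 0x12a80000
  opcode bits[31:25]=0x9: load/RR
  rd@[24:22]=0x2 ⇒ x2
  rs@[21:19]=0x5 ⇒ x5
@+10  little-endian(fc ff ff 39) = 0x39fffffc
  opcode bits[31:25]=0x1c: call/J
  imm@[24:0]=0x1fffffc (s25→-4) ⇒ $-4

load x2, x5; call $-4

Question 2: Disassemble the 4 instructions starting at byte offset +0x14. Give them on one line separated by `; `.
off 0x14: read 00 00 00 d6 as little → 0xd6000000
  op=0xd6000000>>25=0x6b ⇒ push (R)
  rd: (w>>22)&0x7=0x0 → x0
off 0x18: read 02 f1 23 87 as little → 0x8723f102
  op=0x8723f102>>25=0x43 ⇒ movi (RI)
  rd: (w>>22)&0x7=0x4 → x4
  imm: (w>>0)&0x3fffff=0x23f102 → $2355458
off 0x1c: read 00 00 18 12 as little → 0x12180000
  op=0x12180000>>25=0x9 ⇒ load (RR)
  rd: (w>>22)&0x7=0x0 → x0
  rs: (w>>19)&0x7=0x3 → x3
off 0x20: read 95 63 28 86 as little → 0x86286395
  op=0x86286395>>25=0x43 ⇒ movi (RI)
  rd: (w>>22)&0x7=0x0 → x0
  imm: (w>>0)&0x3fffff=0x286395 → $2646933

push x0; movi x4, $2355458; load x0, x3; movi x0, $2646933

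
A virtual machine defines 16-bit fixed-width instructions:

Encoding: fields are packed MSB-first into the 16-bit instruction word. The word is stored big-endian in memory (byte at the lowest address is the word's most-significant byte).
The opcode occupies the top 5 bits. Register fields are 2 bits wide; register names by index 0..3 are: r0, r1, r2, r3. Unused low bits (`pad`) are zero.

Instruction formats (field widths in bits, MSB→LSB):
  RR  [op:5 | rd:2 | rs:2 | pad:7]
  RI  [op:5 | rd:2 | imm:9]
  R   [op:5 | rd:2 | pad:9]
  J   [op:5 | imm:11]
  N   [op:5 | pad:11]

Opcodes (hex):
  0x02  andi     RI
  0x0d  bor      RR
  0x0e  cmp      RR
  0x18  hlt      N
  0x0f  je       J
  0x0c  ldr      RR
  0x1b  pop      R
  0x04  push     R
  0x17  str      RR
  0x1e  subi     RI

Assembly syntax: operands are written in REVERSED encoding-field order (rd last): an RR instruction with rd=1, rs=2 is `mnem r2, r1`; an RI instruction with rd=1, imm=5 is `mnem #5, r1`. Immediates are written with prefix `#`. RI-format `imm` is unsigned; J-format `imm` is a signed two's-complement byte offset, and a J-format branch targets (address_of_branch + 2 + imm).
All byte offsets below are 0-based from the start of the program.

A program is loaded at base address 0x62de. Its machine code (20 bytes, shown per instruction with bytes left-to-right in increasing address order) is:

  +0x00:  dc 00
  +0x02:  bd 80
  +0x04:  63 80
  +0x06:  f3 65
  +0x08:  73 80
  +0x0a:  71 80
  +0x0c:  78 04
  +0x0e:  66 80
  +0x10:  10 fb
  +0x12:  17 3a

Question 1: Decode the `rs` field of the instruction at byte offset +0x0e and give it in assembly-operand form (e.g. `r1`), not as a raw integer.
r1

@+0e  big-endian(66 80) = 0x6680
  opcode bits[15:11]=0xc: ldr/RR
  rd: (w>>9)&0x3=0x3 → r3
  rs: (w>>7)&0x3=0x1 → r1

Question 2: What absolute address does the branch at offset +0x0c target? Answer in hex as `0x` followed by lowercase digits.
0x62f0

off 0x0c: read 78 04 as big → 0x7804
  top 5b → 0xf → je [J]
  imm@[10:0]=0x4 ⇒ #4
  target = base 0x62de + off 0x0c + 2 + imm 4 = 0x62f0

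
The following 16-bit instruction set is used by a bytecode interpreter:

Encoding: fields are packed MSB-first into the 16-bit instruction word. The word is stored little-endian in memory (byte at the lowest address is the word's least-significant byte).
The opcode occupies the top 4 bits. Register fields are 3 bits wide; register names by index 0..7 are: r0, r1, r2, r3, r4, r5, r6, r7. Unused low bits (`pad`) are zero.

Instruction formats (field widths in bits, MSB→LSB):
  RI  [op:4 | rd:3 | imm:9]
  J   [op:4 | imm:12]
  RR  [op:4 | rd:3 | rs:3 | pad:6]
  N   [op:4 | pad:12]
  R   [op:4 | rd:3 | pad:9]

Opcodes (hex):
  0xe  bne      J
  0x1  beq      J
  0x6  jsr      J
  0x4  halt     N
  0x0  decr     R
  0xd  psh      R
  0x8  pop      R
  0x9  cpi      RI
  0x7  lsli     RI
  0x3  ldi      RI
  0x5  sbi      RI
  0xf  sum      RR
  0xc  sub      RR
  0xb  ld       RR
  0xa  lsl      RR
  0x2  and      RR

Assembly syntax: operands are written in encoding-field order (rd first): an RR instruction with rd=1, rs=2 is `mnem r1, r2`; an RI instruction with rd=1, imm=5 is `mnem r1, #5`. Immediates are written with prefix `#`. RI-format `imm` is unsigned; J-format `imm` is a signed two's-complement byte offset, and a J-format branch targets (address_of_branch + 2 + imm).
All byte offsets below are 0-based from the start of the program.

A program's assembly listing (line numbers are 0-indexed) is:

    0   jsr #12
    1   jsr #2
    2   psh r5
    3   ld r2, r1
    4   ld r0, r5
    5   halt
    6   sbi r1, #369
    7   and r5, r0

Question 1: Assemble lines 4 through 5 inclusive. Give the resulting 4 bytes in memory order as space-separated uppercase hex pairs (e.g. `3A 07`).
40 B1 00 40

4. ld fields op=0xb:4|rd=0:3|rs=5:3|pad=0:6 → word b140h → 40 b1
5. halt fields op=0x4:4|pad=0:12 → word 4000h → 00 40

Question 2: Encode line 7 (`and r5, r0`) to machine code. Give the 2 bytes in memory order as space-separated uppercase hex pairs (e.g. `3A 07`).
line 7 (and): pack op=0x2:4|rd=5:3|rs=0:3|pad=0:6 = 0x2a00; little→ 00 2a

00 2A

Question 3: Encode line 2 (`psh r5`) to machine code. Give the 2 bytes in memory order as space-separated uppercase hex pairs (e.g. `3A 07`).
00 DA

line 2 (psh): pack op=0xd:4|rd=5:3|pad=0:9 = 0xda00; little→ 00 da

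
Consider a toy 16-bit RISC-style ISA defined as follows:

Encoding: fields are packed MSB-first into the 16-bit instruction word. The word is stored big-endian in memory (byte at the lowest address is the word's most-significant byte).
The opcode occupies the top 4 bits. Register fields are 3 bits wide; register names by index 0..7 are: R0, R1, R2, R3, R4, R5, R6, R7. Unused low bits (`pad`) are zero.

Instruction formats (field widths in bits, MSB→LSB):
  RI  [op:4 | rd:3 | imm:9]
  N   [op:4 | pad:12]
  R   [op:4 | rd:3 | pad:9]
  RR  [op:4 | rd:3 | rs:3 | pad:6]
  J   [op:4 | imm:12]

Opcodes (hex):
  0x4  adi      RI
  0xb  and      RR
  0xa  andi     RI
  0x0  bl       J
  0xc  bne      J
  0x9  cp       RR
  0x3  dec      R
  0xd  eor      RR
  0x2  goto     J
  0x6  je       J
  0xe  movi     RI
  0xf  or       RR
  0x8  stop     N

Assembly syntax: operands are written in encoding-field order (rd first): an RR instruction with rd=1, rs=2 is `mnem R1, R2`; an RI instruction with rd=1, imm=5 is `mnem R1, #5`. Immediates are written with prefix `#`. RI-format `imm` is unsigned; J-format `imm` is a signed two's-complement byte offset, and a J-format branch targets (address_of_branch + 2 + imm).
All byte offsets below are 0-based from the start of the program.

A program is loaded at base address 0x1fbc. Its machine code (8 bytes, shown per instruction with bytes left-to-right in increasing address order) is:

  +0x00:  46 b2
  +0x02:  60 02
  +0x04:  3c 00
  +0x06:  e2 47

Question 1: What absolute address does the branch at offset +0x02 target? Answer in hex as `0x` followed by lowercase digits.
0x1fc2

off 0x02: read 60 02 as big → 0x6002
  top 4b → 0x6 → je [J]
  [11:0] imm=2 = #2
  target = base 0x1fbc + off 0x02 + 2 + imm 2 = 0x1fc2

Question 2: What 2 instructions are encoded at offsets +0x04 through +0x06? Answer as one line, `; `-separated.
off 0x04: read 3c 00 as big → 0x3c00
  opcode bits[15:12]=0x3: dec/R
  [11:9] rd=6 = R6
off 0x06: read e2 47 as big → 0xe247
  opcode bits[15:12]=0xe: movi/RI
  [11:9] rd=1 = R1
  [8:0] imm=71 = #71

dec R6; movi R1, #71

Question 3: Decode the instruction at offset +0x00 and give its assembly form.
+0x00: 46 b2 ⇒ word 0x46b2 (big)
  opcode bits[15:12]=0x4: adi/RI
  rd@[11:9]=0x3 ⇒ R3
  imm@[8:0]=0xb2 ⇒ #178

adi R3, #178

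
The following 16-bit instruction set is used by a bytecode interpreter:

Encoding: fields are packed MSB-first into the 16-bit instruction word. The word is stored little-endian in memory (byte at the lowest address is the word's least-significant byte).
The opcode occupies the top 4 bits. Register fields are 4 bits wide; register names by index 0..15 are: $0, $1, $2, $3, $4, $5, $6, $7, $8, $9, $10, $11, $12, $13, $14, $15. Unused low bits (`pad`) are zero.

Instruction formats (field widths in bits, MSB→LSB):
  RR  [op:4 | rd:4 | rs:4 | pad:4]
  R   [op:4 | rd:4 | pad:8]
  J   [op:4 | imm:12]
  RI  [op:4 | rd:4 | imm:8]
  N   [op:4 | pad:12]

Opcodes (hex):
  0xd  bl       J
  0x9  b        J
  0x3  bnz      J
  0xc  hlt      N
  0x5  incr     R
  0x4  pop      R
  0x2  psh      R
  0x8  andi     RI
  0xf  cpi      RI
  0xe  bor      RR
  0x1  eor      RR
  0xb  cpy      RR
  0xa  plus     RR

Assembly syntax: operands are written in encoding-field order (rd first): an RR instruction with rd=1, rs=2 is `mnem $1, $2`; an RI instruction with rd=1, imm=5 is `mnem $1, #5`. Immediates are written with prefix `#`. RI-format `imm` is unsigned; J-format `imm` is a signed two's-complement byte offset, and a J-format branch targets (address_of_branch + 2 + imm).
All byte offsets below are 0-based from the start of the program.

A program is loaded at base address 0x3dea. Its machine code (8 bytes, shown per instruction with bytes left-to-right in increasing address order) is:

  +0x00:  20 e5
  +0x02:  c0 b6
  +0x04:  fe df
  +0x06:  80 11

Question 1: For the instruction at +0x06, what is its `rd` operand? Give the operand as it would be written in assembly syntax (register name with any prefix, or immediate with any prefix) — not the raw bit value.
$1

off 0x06: read 80 11 as little → 0x1180
  opcode bits[15:12]=0x1: eor/RR
  rd: (w>>8)&0xf=0x1 → $1
  rs: (w>>4)&0xf=0x8 → $8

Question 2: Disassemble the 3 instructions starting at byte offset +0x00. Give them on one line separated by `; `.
bor $5, $2; cpy $6, $12; bl #-2

+0x00: 20 e5 ⇒ word 0xe520 (little)
  op=0xe520>>12=0xe ⇒ bor (RR)
  [11:8] rd=5 = $5
  [7:4] rs=2 = $2
+0x02: c0 b6 ⇒ word 0xb6c0 (little)
  op=0xb6c0>>12=0xb ⇒ cpy (RR)
  [11:8] rd=6 = $6
  [7:4] rs=12 = $12
+0x04: fe df ⇒ word 0xdffe (little)
  op=0xdffe>>12=0xd ⇒ bl (J)
  [11:0] imm=4094 (s12→-2) = #-2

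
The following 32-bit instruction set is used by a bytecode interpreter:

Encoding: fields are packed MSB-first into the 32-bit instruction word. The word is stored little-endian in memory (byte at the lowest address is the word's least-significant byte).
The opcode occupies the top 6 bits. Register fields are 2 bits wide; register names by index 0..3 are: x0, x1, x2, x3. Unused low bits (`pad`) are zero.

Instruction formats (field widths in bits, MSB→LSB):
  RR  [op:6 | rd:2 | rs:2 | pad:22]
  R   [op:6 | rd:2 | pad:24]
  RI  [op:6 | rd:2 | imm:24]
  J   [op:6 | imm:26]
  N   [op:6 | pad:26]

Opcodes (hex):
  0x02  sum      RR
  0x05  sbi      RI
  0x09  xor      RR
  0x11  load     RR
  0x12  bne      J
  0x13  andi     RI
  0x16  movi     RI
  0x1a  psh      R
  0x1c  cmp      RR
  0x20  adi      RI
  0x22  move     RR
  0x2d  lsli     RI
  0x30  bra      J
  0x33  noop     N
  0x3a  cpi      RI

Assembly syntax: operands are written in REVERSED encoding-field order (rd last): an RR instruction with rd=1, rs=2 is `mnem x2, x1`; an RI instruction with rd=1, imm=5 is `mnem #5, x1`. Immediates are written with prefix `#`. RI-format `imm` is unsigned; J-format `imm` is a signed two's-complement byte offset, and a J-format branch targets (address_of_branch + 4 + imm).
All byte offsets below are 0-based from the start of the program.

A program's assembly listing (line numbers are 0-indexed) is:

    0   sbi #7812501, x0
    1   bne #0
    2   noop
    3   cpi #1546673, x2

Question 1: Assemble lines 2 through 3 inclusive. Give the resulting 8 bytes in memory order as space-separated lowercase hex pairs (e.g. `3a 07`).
00 00 00 cc b1 99 17 ea

line 2 (noop): pack op=0x33:6|pad=0:26 = 0xcc000000; little→ 00 00 00 cc
line 3 (cpi): pack op=0x3a:6|rd=2:2|imm=1546673:24 = 0xea1799b1; little→ b1 99 17 ea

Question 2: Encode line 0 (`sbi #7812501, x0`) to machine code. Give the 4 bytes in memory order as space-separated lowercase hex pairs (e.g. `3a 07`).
line 0 (sbi): pack op=0x5:6|rd=0:2|imm=7812501:24 = 0x14773595; little→ 95 35 77 14

95 35 77 14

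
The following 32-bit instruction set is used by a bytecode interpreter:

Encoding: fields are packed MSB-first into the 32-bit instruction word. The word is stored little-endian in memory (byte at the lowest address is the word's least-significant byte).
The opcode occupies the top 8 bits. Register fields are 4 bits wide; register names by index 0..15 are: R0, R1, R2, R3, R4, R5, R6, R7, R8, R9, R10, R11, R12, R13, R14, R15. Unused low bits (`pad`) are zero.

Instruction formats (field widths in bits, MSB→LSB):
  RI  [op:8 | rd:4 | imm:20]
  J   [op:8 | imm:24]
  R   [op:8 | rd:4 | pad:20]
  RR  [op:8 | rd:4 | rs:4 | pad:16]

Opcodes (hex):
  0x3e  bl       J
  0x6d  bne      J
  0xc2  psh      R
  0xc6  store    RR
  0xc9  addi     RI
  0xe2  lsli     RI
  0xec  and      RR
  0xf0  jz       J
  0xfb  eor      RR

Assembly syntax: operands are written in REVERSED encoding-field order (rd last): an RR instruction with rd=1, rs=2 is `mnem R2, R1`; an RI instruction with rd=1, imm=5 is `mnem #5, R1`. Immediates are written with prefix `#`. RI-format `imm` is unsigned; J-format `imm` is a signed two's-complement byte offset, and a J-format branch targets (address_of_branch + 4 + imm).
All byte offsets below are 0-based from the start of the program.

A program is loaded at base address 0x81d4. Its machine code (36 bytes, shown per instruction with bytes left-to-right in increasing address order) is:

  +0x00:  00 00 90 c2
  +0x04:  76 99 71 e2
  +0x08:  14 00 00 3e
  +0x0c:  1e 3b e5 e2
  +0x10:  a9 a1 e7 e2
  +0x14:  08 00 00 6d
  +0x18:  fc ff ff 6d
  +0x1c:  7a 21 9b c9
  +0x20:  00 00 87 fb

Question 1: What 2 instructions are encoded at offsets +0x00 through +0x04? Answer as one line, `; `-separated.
@+00  little-endian(00 00 90 c2) = 0xc2900000
  opcode bits[31:24]=0xc2: psh/R
  rd@[23:20]=0x9 ⇒ R9
@+04  little-endian(76 99 71 e2) = 0xe2719976
  opcode bits[31:24]=0xe2: lsli/RI
  rd@[23:20]=0x7 ⇒ R7
  imm@[19:0]=0x19976 ⇒ #104822

psh R9; lsli #104822, R7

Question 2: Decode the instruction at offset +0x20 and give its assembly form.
@+20  little-endian(00 00 87 fb) = 0xfb870000
  op=0xfb870000>>24=0xfb ⇒ eor (RR)
  rd: (w>>20)&0xf=0x8 → R8
  rs: (w>>16)&0xf=0x7 → R7

eor R7, R8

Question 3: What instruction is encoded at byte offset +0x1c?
addi #729466, R9

[1c] 7a 21 9b c9 → 0xc99b217a
  op=0xc99b217a>>24=0xc9 ⇒ addi (RI)
  [23:20] rd=9 = R9
  [19:0] imm=729466 = #729466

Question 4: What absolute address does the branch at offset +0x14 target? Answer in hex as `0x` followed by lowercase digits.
0x81f4

[14] 08 00 00 6d → 0x6d000008
  top 8b → 0x6d → bne [J]
  imm@[23:0]=0x8 ⇒ #8
  target = base 0x81d4 + off 0x14 + 4 + imm 8 = 0x81f4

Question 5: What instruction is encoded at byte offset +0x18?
bne #-4

+0x18: fc ff ff 6d ⇒ word 0x6dfffffc (little)
  top 8b → 0x6d → bne [J]
  [23:0] imm=16777212 (s24→-4) = #-4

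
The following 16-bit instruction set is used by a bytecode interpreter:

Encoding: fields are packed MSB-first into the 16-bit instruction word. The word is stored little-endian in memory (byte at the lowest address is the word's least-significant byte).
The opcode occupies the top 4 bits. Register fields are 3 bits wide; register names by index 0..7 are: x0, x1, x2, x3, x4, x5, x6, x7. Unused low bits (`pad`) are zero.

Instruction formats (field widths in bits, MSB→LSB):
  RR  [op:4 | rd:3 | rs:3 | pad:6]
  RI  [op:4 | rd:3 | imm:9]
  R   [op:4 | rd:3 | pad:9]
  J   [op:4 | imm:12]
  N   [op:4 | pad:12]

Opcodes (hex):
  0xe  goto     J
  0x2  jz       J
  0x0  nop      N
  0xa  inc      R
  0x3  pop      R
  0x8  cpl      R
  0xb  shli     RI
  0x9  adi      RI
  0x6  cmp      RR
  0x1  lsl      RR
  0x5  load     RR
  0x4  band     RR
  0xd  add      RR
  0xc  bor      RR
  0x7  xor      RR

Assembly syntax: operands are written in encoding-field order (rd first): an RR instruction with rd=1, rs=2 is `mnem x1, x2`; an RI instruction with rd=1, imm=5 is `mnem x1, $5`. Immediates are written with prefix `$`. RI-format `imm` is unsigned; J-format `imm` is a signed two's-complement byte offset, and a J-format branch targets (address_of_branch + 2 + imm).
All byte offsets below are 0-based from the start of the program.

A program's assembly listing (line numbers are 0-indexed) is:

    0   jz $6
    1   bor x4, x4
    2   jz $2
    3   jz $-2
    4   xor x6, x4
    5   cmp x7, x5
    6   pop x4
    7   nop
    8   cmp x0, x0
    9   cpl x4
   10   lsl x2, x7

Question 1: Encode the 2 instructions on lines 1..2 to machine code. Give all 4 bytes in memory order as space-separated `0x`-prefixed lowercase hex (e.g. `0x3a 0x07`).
1. bor fields op=0xc:4|rd=4:3|rs=4:3|pad=0:6 → word c900h → 00 c9
2. jz fields op=0x2:4|imm=2:12 → word 2002h → 02 20

0x00 0xc9 0x02 0x20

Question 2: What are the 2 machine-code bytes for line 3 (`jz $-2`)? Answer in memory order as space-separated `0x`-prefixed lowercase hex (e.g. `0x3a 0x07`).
0xfe 0x2f

L3: jz op=0x2:4|imm=-2:12 ⇒ 0x2ffe ⇒ little fe 2f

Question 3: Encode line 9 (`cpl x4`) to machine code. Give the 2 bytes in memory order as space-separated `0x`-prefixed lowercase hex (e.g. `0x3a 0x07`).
9. cpl fields op=0x8:4|rd=4:3|pad=0:9 → word 8800h → 00 88

0x00 0x88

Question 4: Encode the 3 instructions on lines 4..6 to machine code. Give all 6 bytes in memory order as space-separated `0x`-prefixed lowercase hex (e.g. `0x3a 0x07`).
0x00 0x7d 0x40 0x6f 0x00 0x38

4. xor fields op=0x7:4|rd=6:3|rs=4:3|pad=0:6 → word 7d00h → 00 7d
5. cmp fields op=0x6:4|rd=7:3|rs=5:3|pad=0:6 → word 6f40h → 40 6f
6. pop fields op=0x3:4|rd=4:3|pad=0:9 → word 3800h → 00 38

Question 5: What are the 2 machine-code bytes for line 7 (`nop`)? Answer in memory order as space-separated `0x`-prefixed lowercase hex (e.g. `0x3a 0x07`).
0x00 0x00

L7: nop op=0x0:4|pad=0:12 ⇒ 0x0000 ⇒ little 00 00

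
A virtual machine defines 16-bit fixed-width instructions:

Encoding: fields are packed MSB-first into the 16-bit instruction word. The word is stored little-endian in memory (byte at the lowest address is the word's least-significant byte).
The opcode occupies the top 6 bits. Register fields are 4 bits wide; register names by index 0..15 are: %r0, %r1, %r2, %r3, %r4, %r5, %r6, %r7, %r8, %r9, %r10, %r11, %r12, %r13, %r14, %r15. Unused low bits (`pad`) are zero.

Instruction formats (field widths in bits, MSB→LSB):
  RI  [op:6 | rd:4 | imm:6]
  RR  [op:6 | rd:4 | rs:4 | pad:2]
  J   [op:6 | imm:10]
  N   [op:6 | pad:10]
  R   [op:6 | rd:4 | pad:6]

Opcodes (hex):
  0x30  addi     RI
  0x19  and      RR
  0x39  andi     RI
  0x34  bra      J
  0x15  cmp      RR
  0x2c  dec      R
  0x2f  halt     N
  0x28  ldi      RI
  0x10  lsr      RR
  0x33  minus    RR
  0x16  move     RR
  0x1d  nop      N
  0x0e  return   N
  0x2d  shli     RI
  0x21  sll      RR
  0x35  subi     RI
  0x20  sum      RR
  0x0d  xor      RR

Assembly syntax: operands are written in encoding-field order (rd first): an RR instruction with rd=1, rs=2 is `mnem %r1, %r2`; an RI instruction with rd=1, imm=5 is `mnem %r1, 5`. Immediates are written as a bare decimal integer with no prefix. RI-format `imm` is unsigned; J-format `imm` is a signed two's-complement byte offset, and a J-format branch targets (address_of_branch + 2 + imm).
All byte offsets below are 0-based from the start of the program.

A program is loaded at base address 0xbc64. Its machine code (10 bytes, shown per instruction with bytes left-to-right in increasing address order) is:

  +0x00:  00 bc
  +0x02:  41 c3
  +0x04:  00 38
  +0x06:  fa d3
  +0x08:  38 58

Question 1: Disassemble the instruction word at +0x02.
+0x02: 41 c3 ⇒ word 0xc341 (little)
  opcode bits[15:10]=0x30: addi/RI
  rd: (w>>6)&0xf=0xd → %r13
  imm: (w>>0)&0x3f=0x1 → 1

addi %r13, 1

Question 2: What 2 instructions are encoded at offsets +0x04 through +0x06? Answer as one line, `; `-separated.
@+04  little-endian(00 38) = 0x3800
  opcode bits[15:10]=0xe: return/N
@+06  little-endian(fa d3) = 0xd3fa
  opcode bits[15:10]=0x34: bra/J
  imm@[9:0]=0x3fa (s10→-6) ⇒ -6

return; bra -6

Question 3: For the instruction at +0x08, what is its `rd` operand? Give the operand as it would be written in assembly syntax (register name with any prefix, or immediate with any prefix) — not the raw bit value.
%r0

off 0x08: read 38 58 as little → 0x5838
  op=0x5838>>10=0x16 ⇒ move (RR)
  [9:6] rd=0 = %r0
  [5:2] rs=14 = %r14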